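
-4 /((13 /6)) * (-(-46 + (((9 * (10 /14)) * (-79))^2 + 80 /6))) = 303274184 /637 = 476097.62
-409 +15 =-394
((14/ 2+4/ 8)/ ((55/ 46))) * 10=690/ 11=62.73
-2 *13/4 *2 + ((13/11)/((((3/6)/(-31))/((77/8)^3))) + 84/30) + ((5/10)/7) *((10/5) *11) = -585477127/8960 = -65343.43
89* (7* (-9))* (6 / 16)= -16821 / 8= -2102.62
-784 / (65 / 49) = -38416 / 65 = -591.02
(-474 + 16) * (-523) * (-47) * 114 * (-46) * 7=413262261384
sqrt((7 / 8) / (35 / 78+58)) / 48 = sqrt(1244607) / 437664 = 0.00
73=73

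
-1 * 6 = -6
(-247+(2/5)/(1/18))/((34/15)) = -3597/34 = -105.79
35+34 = 69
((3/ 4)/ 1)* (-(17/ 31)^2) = -867/ 3844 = -0.23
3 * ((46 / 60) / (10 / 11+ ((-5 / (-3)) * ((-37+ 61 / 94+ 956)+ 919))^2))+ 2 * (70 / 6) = 106485471308504 / 4563663008175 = 23.33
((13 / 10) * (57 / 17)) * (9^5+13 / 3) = 4375852 / 17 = 257403.06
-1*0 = 0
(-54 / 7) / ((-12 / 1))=9 / 14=0.64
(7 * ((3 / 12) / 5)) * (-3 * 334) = -3507 / 10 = -350.70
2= 2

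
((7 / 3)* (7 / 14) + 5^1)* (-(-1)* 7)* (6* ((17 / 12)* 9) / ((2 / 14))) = 92463 / 4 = 23115.75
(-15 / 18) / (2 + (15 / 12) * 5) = -0.10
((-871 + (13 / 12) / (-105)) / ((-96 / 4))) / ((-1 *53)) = -1097473 / 1602720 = -0.68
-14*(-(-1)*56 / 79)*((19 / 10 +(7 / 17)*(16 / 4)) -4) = 30184 / 6715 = 4.50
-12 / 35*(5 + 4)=-108 / 35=-3.09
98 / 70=7 / 5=1.40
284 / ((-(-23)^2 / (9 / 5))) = -2556 / 2645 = -0.97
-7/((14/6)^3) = -27/49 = -0.55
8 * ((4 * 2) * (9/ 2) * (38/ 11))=10944/ 11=994.91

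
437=437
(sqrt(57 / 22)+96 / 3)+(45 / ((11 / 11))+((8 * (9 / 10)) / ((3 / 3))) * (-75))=-463+sqrt(1254) / 22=-461.39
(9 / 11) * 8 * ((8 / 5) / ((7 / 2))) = 1152 / 385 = 2.99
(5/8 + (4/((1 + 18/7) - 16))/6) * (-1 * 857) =-1022401/2088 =-489.66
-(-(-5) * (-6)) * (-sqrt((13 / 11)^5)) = -5070 * sqrt(143) / 1331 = -45.55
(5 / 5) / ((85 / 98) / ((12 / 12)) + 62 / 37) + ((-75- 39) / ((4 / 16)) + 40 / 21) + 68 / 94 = -4122615776 / 9101127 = -452.98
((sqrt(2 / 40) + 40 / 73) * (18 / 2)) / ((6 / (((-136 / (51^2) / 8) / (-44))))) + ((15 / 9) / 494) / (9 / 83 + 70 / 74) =sqrt(5) / 44880 + 217608965 / 65507272116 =0.00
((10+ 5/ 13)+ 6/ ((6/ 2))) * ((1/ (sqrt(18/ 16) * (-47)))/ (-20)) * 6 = 161 * sqrt(2)/ 3055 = 0.07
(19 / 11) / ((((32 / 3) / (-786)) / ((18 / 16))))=-201609 / 1408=-143.19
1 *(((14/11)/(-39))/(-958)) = 7/205491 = 0.00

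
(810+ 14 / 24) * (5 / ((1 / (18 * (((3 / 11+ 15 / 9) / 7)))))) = 1556320 / 77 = 20211.95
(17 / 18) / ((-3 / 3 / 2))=-17 / 9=-1.89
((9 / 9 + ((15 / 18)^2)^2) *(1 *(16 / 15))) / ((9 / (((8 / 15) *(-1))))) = -15368 / 164025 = -0.09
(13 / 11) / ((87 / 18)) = 78 / 319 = 0.24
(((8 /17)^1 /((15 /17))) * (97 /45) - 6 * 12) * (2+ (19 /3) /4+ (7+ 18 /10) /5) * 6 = -38330936 /16875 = -2271.46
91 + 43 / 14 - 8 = 1205 / 14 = 86.07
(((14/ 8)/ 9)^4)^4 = 33232930569601/ 7958661109946400884391936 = 0.00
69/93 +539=539.74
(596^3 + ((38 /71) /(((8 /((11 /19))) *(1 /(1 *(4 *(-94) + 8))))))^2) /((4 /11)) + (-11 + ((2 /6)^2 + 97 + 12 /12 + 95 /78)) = 686759238745349 /1179594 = 582199671.03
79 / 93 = 0.85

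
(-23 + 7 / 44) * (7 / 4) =-7035 / 176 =-39.97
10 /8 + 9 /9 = 2.25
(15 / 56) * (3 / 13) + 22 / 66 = 863 / 2184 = 0.40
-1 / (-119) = 1 / 119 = 0.01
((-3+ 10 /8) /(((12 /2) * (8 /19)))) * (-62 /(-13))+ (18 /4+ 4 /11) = 21415 /13728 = 1.56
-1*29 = -29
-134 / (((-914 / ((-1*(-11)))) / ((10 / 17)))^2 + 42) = -405350 / 60484411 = -0.01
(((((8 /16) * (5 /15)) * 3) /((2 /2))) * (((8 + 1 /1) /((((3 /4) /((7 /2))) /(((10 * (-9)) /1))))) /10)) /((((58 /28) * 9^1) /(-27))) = 7938 /29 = 273.72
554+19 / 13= 7221 / 13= 555.46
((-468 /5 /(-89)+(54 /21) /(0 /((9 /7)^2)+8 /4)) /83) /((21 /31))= 75237 /1809815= 0.04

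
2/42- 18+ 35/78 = -9557/546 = -17.50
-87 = -87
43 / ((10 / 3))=129 / 10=12.90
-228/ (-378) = 38/ 63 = 0.60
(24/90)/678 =2/5085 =0.00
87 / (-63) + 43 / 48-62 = -20995 / 336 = -62.49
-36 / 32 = -9 / 8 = -1.12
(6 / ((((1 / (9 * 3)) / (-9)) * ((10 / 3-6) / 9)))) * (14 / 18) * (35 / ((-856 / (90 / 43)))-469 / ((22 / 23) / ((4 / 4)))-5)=-1535362864371 / 809776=-1896034.04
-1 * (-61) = 61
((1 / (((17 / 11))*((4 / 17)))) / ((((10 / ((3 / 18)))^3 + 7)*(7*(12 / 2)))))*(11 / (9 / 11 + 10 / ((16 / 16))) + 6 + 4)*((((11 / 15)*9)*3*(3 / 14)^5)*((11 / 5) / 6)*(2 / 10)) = 38547333 / 17595042313408000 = 0.00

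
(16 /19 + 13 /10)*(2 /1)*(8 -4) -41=-2267 /95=-23.86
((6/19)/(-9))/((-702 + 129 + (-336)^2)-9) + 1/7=3200942/22406643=0.14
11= 11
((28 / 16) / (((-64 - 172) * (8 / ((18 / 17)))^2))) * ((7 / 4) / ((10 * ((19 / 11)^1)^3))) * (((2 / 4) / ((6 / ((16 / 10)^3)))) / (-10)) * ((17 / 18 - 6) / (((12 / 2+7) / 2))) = -1369599 / 11695280900000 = -0.00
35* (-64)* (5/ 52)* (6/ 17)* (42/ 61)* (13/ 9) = -78400/ 1037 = -75.60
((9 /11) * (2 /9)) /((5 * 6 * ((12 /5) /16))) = 4 /99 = 0.04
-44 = -44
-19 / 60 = -0.32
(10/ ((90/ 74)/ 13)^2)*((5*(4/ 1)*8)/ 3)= 14807104/ 243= 60934.58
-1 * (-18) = 18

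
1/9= 0.11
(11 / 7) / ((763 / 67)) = 737 / 5341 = 0.14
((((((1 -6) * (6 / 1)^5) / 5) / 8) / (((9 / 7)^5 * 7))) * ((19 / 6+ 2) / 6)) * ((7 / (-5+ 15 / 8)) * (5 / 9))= 4168136 / 98415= 42.35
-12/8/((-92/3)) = 9/184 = 0.05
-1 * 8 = -8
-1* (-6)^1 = 6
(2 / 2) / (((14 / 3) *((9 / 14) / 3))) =1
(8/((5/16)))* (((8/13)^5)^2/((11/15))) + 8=12543864143128/1516443410339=8.27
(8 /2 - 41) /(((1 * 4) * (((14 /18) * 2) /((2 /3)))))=-111 /28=-3.96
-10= -10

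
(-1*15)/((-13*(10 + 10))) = 0.06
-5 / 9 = -0.56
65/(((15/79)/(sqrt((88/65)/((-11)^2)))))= 158 * sqrt(1430)/165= 36.21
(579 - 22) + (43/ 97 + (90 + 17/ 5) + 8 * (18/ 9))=323419/ 485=666.84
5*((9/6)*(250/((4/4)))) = 1875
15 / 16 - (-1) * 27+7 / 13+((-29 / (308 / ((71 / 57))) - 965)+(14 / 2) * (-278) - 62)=-2688198397 / 912912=-2944.64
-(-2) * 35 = 70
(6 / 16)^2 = 9 / 64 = 0.14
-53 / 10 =-5.30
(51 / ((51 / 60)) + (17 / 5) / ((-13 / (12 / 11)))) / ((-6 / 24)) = -238.86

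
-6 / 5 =-1.20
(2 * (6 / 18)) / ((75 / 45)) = 2 / 5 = 0.40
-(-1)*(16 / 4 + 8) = 12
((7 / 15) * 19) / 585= 133 / 8775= 0.02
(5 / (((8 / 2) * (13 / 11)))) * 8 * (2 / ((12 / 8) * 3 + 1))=40 / 13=3.08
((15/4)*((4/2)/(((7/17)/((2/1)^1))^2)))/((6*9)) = 1445/441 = 3.28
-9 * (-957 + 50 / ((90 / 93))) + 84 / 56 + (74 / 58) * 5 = 473041 / 58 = 8155.88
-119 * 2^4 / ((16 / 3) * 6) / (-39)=119 / 78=1.53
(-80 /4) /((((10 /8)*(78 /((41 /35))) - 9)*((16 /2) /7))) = -1435 /6087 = -0.24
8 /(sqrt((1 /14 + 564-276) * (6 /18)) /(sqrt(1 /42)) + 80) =640 /2367-8 * sqrt(4033) /2367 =0.06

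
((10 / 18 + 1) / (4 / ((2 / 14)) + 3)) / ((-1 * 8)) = -7 / 1116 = -0.01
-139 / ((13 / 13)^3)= -139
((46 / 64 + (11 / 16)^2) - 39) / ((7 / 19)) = -183901 / 1792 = -102.62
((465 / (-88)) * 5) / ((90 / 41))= -6355 / 528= -12.04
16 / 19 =0.84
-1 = -1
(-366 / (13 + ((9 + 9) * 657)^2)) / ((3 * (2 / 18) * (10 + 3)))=-1098 / 1818105757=-0.00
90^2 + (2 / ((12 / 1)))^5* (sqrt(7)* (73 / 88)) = 73* sqrt(7) / 684288 + 8100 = 8100.00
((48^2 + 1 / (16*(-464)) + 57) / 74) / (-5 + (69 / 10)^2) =438201575 / 585222784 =0.75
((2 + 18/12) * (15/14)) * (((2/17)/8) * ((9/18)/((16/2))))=15/4352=0.00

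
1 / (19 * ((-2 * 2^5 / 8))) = -1 / 152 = -0.01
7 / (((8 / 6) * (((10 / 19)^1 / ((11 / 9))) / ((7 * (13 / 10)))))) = 133133 / 1200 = 110.94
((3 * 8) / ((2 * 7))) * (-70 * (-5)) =600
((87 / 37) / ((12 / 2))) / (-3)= -29 / 222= -0.13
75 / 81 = 25 / 27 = 0.93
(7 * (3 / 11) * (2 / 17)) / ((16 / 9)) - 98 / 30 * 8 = -583597 / 22440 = -26.01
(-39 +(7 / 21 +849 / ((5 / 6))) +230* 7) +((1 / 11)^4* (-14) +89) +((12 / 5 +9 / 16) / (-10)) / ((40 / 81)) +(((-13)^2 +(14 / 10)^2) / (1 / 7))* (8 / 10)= 1022080049701 / 281107200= 3635.91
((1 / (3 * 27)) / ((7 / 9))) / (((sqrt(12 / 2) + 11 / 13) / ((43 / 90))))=-6149 / 5063310 + 7267 * sqrt(6) / 5063310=0.00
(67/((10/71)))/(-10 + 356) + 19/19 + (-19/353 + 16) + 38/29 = 695343729/35420020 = 19.63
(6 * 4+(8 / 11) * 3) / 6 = 4.36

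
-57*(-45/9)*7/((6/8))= 2660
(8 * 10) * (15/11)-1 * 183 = -813/11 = -73.91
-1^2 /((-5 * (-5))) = -1 /25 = -0.04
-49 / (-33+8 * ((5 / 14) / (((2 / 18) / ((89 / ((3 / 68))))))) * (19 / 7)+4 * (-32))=-2401 / 6891391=-0.00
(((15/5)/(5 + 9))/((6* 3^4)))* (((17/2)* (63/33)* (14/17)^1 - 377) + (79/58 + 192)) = -108635/1446984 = -0.08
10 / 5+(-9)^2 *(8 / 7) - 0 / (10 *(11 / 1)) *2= 662 / 7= 94.57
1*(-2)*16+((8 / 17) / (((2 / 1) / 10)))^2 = -7648 / 289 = -26.46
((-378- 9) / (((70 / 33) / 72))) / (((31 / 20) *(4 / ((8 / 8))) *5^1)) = -459756 / 1085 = -423.74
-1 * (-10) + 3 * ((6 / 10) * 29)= 311 / 5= 62.20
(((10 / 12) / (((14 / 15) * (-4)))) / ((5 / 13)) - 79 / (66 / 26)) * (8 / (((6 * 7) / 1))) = -117169 / 19404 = -6.04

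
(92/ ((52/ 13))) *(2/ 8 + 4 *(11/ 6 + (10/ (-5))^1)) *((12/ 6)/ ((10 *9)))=-23/ 108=-0.21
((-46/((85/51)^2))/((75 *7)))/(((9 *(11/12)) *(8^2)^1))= -0.00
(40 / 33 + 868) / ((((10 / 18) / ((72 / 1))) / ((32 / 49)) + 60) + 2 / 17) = 3370484736 / 233159927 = 14.46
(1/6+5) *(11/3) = 341/18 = 18.94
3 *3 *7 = 63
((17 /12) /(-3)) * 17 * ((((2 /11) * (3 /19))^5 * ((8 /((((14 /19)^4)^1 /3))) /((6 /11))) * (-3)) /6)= 7803 /667907779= 0.00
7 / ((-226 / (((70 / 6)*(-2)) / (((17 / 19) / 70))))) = 325850 / 5763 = 56.54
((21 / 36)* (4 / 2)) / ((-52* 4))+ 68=84857 / 1248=67.99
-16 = -16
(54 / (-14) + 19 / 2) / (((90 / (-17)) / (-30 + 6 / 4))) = 25517 / 840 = 30.38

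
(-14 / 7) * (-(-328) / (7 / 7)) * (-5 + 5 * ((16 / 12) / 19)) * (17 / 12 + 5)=3346420 / 171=19569.71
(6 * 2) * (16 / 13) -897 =-11469 / 13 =-882.23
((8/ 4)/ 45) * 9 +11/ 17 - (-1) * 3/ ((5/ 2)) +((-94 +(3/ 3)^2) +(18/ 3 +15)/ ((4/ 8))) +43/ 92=-377593/ 7820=-48.29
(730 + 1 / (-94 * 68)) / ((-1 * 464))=-4666159 / 2965888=-1.57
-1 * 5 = -5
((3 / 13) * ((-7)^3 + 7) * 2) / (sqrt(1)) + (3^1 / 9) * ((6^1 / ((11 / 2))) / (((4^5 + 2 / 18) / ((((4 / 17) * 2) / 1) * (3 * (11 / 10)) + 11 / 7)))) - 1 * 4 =-872390056 / 5484115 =-159.08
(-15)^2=225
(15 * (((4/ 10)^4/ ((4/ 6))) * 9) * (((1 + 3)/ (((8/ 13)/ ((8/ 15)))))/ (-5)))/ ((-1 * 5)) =0.72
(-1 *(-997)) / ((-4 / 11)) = -10967 / 4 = -2741.75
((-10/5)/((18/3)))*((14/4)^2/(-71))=49/852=0.06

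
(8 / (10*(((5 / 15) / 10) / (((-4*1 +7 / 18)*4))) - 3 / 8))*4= -16640 / 207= -80.39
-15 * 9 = -135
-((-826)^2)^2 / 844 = -551540924.38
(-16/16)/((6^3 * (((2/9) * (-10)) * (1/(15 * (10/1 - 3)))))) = 7/32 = 0.22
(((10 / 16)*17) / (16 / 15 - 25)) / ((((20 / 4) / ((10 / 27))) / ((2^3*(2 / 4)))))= -425 / 3231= -0.13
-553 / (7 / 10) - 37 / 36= -28477 / 36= -791.03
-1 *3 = -3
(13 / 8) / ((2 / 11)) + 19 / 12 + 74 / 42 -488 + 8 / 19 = -3034291 / 6384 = -475.30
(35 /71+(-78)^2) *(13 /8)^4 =12338323439 /290816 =42426.56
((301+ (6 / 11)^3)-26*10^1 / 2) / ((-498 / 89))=-30.59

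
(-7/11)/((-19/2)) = 14/209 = 0.07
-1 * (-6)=6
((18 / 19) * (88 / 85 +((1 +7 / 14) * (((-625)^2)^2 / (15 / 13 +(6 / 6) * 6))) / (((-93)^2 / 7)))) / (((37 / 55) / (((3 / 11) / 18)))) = 1180267381173319 / 2136193446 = 552509.60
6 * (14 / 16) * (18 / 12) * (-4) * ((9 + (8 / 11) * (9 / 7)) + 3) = -4482 / 11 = -407.45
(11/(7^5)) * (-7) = -11/2401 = -0.00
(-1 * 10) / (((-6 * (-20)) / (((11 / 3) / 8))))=-11 / 288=-0.04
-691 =-691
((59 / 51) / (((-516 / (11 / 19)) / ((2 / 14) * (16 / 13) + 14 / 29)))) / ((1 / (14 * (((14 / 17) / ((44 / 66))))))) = -3947867 / 267043803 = -0.01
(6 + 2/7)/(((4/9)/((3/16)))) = 297/112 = 2.65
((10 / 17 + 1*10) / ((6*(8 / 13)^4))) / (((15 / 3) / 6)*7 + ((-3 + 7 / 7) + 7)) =19773 / 17408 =1.14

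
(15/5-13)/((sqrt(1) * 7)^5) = -10/16807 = -0.00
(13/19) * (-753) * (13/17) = -127257/323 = -393.98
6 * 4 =24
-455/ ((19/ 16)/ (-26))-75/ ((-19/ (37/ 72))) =4543645/ 456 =9964.13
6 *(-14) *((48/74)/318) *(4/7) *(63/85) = -12096/166685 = -0.07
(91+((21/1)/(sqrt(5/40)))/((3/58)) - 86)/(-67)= -17.21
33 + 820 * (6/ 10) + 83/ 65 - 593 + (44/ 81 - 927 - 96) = -5734532/ 5265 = -1089.18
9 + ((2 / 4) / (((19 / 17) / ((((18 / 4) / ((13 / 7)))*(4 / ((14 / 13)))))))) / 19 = 6651 / 722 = 9.21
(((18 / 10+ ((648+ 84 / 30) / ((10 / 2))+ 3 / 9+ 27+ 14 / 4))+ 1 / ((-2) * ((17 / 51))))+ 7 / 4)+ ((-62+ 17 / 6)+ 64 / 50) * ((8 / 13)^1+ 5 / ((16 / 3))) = 760781 / 10400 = 73.15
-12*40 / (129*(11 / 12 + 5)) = -1920 / 3053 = -0.63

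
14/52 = 7/26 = 0.27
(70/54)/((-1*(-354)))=35/9558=0.00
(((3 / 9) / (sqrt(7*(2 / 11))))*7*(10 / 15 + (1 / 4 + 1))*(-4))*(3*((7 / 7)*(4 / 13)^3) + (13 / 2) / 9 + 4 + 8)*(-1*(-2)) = -11651087*sqrt(154) / 355914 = -406.24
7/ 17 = 0.41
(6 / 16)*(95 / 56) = 285 / 448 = 0.64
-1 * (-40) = 40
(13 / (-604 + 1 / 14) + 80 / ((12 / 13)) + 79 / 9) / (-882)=-7261207 / 67115790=-0.11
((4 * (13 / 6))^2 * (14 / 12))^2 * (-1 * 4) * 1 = -22391824 / 729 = -30715.81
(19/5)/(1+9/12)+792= 27796/35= 794.17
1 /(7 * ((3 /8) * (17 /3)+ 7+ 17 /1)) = 8 /1463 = 0.01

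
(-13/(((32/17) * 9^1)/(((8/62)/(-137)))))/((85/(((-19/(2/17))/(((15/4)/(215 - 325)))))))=46189/1146690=0.04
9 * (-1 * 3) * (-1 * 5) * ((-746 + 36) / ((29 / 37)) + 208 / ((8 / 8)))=-2732130 / 29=-94211.38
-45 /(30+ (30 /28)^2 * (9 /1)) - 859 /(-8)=447989 /4216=106.26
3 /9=1 /3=0.33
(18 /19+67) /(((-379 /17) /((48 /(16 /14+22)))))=-1229032 /194427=-6.32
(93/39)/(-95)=-31/1235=-0.03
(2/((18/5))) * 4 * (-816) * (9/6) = -2720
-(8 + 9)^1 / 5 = -17 / 5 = -3.40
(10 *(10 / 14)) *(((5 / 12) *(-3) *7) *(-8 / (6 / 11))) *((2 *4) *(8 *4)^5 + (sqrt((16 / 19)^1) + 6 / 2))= 11000 *sqrt(19) / 57 + 738197512250 / 3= 246065838257.86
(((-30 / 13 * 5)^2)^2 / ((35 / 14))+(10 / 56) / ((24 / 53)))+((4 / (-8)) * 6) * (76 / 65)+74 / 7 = 681115714493 / 95964960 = 7097.55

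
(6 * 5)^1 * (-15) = -450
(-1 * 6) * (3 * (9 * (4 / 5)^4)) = -66.36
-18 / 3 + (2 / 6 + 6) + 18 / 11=65 / 33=1.97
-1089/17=-64.06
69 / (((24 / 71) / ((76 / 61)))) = 31027 / 122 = 254.32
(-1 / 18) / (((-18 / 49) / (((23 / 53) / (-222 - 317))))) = -23 / 188892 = -0.00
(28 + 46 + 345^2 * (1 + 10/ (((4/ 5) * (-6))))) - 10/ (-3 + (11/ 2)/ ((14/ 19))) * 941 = -13097759/ 100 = -130977.59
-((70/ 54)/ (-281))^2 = -0.00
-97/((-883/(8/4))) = 194/883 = 0.22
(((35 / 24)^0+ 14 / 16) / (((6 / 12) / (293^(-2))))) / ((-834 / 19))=-95 / 95464088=-0.00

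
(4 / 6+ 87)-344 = -769 / 3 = -256.33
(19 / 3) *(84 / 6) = 266 / 3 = 88.67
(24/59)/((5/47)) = 1128/295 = 3.82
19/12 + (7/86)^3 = 3022295/1908168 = 1.58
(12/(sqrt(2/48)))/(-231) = -8 * sqrt(6)/77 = -0.25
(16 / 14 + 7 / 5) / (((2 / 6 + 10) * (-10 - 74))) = -89 / 30380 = -0.00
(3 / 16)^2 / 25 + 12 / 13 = 0.92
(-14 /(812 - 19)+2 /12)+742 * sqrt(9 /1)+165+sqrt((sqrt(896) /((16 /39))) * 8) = 2 * 14^(1 /4) * sqrt(39)+11377087 /4758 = 2415.31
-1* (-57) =57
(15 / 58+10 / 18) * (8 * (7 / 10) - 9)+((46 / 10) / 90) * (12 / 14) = -248873 / 91350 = -2.72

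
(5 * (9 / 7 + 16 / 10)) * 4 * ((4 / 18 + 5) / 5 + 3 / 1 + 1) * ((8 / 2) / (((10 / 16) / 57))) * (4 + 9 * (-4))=-3398611.14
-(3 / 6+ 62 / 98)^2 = -12321 / 9604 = -1.28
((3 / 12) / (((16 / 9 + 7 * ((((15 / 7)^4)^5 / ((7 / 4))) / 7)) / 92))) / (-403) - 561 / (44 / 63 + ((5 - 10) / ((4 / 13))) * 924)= 15500421186269166425742874366509 / 414845183058693333353454766514276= 0.04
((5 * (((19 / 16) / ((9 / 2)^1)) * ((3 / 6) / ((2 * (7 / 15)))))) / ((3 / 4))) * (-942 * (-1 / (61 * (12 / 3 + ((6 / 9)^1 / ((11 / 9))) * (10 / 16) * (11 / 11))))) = 820325 / 244671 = 3.35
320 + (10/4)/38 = 24325/76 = 320.07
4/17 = 0.24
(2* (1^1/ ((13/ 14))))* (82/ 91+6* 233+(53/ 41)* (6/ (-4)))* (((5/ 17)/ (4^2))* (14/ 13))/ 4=364844585/ 24500944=14.89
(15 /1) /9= 5 /3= 1.67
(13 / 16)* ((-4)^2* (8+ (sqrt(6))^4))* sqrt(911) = 572* sqrt(911) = 17264.55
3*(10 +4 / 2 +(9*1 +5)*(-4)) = -132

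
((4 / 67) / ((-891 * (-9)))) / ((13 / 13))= 4 / 537273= 0.00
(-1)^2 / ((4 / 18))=9 / 2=4.50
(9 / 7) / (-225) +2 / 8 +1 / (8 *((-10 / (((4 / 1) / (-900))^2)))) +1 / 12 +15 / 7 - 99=-2736612007 / 28350000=-96.53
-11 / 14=-0.79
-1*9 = -9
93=93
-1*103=-103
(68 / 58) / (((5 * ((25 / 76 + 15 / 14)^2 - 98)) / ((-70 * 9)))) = 1212474816 / 788258483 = 1.54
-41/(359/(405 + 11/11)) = -16646/359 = -46.37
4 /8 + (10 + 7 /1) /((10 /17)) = 147 /5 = 29.40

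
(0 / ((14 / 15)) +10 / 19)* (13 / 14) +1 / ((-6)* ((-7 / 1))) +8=6793 / 798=8.51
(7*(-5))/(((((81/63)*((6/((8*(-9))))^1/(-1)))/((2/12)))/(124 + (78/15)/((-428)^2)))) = -2782565597/412164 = -6751.11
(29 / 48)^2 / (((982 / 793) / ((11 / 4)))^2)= 63992303089 / 35548839936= 1.80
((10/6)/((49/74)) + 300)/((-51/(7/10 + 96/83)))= -6852827/622251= -11.01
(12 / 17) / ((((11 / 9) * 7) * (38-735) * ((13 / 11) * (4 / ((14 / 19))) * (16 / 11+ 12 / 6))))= -297 / 55607357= -0.00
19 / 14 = 1.36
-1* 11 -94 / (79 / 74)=-7825 / 79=-99.05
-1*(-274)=274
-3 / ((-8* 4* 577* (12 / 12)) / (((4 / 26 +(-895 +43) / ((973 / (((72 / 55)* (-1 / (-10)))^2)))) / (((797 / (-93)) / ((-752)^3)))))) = 492429723035675904 / 439901775438125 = 1119.41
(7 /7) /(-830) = -0.00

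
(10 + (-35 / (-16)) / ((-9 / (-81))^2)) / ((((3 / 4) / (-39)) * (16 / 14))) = -272545 / 32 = -8517.03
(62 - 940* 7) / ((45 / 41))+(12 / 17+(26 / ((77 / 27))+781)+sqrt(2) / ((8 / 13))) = -303231127 / 58905+13* sqrt(2) / 8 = -5145.50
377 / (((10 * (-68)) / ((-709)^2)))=-278692.26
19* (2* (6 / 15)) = 76 / 5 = 15.20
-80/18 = -40/9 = -4.44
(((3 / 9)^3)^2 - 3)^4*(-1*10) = -228349797312160 / 282429536481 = -808.52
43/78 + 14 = 1135/78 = 14.55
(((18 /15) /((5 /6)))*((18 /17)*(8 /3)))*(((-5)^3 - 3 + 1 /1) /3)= -73152 /425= -172.12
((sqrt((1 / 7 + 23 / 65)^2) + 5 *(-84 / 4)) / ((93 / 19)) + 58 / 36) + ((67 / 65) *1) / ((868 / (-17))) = -10033333 / 507780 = -19.76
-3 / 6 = -1 / 2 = -0.50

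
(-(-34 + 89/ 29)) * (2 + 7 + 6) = 13455/ 29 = 463.97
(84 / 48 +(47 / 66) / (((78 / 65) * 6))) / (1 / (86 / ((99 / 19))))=3589081 / 117612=30.52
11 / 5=2.20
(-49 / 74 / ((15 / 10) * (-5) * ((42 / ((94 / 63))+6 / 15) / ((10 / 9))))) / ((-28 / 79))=-0.01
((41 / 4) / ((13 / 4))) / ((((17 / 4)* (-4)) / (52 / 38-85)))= 65149 / 4199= 15.52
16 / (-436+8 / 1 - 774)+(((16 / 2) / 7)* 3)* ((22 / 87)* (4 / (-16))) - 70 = -70.23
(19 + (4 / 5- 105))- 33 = -591 / 5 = -118.20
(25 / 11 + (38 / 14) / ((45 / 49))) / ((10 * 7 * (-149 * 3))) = -1294 / 7744275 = -0.00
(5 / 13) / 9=5 / 117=0.04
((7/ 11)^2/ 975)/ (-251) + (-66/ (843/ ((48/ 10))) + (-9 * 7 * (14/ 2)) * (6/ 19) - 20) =-25238440664501/ 158096999775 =-159.64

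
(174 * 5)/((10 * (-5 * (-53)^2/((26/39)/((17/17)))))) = -58/14045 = -0.00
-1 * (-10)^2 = -100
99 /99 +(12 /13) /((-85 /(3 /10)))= 1.00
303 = 303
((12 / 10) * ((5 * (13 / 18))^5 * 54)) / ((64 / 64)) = 232058125 / 5832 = 39790.49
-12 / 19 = -0.63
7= 7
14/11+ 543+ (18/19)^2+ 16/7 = 15217633/27797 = 547.46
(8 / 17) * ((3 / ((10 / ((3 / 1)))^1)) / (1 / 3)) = 108 / 85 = 1.27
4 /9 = 0.44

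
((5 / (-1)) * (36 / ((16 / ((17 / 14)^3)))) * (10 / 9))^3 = -1852935570265625 / 165288374272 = -11210.32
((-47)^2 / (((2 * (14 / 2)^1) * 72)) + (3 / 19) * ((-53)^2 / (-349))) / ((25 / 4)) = 6153463 / 41775300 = 0.15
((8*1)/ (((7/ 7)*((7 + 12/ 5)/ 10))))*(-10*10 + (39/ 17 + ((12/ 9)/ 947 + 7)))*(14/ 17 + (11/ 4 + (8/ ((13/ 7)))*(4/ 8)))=-2217975750200/ 501660939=-4421.26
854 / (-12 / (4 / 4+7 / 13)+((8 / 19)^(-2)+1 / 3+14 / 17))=-13937280 / 16361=-851.86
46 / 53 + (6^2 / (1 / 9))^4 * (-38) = -22194200600018 / 53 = -418758501887.13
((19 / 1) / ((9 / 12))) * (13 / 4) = 82.33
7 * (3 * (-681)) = -14301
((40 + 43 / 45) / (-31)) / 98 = -1843 / 136710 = -0.01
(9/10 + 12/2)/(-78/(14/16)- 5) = -483/6590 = -0.07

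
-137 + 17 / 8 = -1079 / 8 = -134.88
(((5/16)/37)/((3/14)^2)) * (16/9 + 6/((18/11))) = 12005/11988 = 1.00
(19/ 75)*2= 38/ 75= 0.51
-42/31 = -1.35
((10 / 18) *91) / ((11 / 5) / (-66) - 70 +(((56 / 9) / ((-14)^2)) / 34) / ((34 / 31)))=-4602325 / 6375407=-0.72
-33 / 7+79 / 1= 520 / 7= 74.29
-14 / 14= -1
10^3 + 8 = 1008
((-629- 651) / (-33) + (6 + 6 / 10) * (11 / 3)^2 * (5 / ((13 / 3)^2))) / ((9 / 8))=2784712 / 50193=55.48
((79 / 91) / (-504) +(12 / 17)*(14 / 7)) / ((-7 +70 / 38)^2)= 0.05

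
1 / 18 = 0.06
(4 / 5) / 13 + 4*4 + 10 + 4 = 30.06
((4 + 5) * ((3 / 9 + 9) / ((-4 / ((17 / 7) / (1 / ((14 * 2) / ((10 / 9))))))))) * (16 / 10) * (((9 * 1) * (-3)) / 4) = 347004 / 25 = 13880.16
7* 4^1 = 28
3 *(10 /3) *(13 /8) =65 /4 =16.25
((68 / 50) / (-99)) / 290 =-17 / 358875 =-0.00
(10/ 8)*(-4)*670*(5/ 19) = -16750/ 19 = -881.58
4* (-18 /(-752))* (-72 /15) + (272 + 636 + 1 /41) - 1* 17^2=618.56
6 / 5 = 1.20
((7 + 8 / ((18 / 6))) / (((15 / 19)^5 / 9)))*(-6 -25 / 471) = -204721389221 / 119221875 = -1717.15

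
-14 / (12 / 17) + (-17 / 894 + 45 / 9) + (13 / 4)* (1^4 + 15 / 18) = -31805 / 3576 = -8.89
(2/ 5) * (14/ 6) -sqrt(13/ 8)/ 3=14/ 15 -sqrt(26)/ 12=0.51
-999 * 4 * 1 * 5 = -19980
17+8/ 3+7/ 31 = 19.89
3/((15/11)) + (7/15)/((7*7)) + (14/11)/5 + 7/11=3581/1155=3.10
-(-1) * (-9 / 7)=-9 / 7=-1.29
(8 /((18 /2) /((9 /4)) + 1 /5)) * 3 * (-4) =-160 /7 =-22.86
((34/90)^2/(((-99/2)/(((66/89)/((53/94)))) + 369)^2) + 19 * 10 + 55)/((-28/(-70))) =26648977957501/43508535210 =612.50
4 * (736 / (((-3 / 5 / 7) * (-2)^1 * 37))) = 51520 / 111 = 464.14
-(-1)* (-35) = -35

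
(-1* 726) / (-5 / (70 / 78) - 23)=2541 / 100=25.41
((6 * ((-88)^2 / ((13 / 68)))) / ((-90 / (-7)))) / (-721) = -526592 / 20085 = -26.22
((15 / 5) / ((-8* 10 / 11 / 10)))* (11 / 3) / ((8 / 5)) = -605 / 64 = -9.45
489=489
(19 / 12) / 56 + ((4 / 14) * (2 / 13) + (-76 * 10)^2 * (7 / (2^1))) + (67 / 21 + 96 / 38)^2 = 133887917720987 / 66227616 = 2021632.75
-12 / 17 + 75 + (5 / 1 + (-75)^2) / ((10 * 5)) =15886 / 85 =186.89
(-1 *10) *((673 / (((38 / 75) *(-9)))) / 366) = 84125 / 20862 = 4.03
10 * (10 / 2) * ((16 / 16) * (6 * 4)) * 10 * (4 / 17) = 48000 / 17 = 2823.53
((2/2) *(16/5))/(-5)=-16/25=-0.64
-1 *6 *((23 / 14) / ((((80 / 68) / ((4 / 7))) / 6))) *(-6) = 172.36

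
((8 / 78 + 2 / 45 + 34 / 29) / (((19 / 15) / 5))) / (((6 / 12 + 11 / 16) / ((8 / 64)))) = 0.55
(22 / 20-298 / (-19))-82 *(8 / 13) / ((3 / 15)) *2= -1204943 / 2470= -487.83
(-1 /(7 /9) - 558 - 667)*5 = -6131.43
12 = 12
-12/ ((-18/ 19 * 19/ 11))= 22/ 3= 7.33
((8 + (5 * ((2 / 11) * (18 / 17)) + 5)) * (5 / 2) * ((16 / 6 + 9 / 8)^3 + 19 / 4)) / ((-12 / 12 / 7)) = -74865790475 / 5170176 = -14480.32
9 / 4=2.25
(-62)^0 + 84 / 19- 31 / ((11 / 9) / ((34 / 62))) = -1774 / 209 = -8.49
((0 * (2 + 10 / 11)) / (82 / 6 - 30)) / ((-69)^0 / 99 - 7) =0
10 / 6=5 / 3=1.67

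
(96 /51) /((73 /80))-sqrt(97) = 2560 /1241-sqrt(97) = -7.79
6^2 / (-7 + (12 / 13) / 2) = -468 / 85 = -5.51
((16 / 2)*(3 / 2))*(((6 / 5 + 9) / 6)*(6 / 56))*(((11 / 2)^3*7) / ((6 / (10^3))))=1697025 / 4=424256.25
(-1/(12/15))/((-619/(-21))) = -105/2476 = -0.04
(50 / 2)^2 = 625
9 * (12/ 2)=54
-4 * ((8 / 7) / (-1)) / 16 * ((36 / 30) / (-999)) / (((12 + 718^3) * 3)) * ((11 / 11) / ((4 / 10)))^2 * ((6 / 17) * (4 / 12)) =-5 / 22001677816482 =-0.00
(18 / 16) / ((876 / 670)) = 1005 / 1168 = 0.86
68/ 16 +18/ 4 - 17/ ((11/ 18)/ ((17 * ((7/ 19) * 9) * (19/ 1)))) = -1310519/ 44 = -29784.52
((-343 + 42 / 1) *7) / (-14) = 301 / 2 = 150.50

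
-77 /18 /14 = -11 /36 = -0.31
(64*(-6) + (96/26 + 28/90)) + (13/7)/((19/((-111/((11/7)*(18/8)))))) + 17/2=-91592419/244530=-374.57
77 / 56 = 11 / 8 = 1.38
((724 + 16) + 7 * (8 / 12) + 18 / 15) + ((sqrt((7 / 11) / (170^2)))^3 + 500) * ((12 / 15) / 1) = 7 * sqrt(77) / 743091250 + 17188 / 15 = 1145.87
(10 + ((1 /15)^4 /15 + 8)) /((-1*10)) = -13668751 /7593750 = -1.80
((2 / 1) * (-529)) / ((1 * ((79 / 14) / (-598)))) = 8857576 / 79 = 112121.22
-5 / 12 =-0.42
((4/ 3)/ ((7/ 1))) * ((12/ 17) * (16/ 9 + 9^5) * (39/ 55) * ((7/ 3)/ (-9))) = -1459.60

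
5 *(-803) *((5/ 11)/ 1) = -1825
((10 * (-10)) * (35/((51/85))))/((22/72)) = -210000/11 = -19090.91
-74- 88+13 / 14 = -2255 / 14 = -161.07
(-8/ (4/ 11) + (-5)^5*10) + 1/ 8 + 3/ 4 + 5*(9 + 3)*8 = -246329/ 8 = -30791.12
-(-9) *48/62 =216/31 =6.97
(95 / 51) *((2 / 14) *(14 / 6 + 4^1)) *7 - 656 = -98563 / 153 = -644.20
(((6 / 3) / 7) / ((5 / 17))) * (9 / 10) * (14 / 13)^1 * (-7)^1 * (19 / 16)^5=-2651902029 / 170393600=-15.56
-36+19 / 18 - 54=-1601 / 18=-88.94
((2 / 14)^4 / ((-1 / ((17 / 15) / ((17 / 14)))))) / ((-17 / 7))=2 / 12495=0.00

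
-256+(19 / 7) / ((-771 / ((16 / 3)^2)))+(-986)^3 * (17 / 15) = -263847778155992 / 242865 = -1086396879.57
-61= -61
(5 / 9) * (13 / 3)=65 / 27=2.41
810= 810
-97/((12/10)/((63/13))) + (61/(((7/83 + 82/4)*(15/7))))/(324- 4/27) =-126794432751/323681020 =-391.73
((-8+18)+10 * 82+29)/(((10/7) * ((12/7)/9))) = 3156.82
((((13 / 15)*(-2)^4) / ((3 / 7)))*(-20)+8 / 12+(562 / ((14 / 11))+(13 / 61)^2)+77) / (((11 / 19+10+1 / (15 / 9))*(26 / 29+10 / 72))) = -165111166790 / 14951264517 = -11.04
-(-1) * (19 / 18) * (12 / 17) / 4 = 19 / 102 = 0.19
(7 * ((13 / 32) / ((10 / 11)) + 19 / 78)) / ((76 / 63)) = 4.01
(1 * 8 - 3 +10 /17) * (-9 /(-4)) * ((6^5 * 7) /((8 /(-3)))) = -4363065 /17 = -256650.88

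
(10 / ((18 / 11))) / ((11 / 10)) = 50 / 9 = 5.56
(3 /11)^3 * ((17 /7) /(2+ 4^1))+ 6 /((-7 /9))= -143595 /18634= -7.71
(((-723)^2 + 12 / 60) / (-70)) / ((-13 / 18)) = 3360402 / 325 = 10339.70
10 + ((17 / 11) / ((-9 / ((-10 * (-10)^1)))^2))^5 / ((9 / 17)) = 2413756900050539510310890590 / 5053951031089059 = 477597999110.49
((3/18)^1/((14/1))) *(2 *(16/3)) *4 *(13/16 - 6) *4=-664/63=-10.54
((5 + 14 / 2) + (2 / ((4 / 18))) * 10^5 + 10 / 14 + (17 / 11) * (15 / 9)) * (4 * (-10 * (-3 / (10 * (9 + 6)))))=831614128 / 1155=720012.23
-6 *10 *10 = -600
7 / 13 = 0.54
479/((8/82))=19639/4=4909.75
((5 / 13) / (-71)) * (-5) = 25 / 923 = 0.03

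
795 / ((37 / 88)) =69960 / 37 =1890.81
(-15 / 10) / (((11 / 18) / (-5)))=135 / 11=12.27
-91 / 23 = -3.96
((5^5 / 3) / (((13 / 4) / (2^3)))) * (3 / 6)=1282.05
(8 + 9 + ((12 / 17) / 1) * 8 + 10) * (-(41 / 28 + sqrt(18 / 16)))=-22755 / 476 - 1665 * sqrt(2) / 68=-82.43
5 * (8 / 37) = 40 / 37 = 1.08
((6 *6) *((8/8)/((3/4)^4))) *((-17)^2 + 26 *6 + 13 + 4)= 52565.33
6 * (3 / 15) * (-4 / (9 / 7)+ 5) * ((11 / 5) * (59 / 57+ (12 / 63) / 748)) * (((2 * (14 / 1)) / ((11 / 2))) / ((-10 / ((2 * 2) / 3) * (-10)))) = 3296 / 9405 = 0.35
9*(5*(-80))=-3600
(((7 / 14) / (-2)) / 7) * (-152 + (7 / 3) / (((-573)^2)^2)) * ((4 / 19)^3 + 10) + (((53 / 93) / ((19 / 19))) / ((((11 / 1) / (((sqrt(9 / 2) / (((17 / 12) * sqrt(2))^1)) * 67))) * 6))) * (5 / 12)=19655663059958973738997 / 360049222276143720012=54.59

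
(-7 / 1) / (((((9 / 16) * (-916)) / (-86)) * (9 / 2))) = -4816 / 18549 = -0.26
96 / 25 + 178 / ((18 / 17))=38689 / 225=171.95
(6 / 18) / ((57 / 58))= 58 / 171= 0.34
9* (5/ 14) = 45/ 14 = 3.21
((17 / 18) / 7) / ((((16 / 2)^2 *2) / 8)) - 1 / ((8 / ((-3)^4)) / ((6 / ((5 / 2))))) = -24.29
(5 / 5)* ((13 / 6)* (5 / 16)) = 65 / 96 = 0.68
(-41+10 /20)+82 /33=-2509 /66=-38.02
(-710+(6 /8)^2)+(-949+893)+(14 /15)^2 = -2752439 /3600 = -764.57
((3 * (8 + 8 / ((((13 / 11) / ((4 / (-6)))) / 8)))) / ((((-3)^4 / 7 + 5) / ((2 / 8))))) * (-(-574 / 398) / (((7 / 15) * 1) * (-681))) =196595 / 34060442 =0.01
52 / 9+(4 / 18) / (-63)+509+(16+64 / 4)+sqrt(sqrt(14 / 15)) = 14^(1 / 4) * 15^(3 / 4) / 15+310021 / 567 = 547.76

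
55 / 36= 1.53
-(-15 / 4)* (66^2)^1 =16335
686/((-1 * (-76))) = 343/38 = 9.03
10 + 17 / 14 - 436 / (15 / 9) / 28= 131 / 70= 1.87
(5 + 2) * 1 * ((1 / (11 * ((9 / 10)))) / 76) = 35 / 3762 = 0.01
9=9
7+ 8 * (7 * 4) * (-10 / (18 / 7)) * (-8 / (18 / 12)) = 125629 / 27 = 4652.93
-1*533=-533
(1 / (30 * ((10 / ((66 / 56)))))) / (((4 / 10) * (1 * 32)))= 11 / 35840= 0.00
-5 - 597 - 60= -662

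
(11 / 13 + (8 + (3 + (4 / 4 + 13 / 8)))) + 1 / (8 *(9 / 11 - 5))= 69087 / 4784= 14.44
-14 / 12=-1.17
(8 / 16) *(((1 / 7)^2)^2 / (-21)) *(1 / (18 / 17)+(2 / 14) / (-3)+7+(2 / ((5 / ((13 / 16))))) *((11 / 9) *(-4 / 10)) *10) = -1987 / 31765230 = -0.00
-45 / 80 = -9 / 16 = -0.56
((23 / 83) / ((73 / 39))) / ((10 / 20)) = 1794 / 6059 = 0.30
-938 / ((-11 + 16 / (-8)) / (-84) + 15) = -1176 / 19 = -61.89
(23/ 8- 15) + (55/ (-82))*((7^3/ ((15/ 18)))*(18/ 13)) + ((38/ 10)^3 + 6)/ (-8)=-107130111/ 266500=-401.99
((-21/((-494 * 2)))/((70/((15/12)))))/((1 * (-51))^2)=1/6852768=0.00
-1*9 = -9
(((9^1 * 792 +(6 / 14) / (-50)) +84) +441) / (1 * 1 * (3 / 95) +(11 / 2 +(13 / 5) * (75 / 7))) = 229.21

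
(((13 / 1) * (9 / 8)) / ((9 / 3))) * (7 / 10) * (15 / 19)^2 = 12285 / 5776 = 2.13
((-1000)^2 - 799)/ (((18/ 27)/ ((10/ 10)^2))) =2997603/ 2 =1498801.50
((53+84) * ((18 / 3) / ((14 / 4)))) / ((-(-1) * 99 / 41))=22468 / 231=97.26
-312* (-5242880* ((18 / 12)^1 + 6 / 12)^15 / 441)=17867063951360 / 147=121544652730.34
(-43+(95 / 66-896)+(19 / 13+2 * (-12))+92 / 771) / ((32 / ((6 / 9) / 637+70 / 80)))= -945015852383 / 35958354432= -26.28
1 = 1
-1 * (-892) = 892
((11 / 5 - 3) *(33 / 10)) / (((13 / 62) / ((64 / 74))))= -130944 / 12025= -10.89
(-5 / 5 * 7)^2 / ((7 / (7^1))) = 49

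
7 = 7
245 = 245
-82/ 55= -1.49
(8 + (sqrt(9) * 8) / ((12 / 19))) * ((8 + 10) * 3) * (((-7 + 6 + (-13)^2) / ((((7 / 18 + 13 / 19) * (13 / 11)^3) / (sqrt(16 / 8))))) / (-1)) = -189961257024 * sqrt(2) / 806299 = -333183.83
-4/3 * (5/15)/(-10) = 2/45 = 0.04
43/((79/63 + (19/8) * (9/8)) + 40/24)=173376/22549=7.69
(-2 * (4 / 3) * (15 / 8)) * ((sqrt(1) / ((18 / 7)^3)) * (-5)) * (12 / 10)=1.76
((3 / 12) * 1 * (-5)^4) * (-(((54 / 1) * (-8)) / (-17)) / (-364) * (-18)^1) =-303750 / 1547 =-196.35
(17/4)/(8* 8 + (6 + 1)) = 17/284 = 0.06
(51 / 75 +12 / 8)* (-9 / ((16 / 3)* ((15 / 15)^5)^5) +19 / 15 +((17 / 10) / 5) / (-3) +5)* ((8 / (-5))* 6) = -584131 / 6250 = -93.46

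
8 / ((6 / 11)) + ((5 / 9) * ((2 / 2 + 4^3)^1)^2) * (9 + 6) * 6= 633794 / 3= 211264.67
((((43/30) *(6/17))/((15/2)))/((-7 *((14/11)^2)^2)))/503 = -629563/86229994200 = -0.00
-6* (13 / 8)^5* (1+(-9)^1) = 1113879 / 2048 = 543.89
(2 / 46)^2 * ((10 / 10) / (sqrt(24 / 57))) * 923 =2.69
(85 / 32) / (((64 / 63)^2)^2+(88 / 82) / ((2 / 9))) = 54899069085 / 121822468288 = 0.45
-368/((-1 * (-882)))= -184/441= -0.42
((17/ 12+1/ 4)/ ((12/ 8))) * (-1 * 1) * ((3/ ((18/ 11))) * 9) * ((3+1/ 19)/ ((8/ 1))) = -1595/ 228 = -7.00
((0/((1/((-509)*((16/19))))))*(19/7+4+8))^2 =0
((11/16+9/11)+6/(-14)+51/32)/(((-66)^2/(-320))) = -32905/167706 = -0.20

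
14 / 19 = 0.74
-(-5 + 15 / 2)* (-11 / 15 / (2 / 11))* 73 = 8833 / 12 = 736.08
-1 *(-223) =223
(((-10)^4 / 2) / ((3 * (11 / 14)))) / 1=2121.21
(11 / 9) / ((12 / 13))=143 / 108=1.32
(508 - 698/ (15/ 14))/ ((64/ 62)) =-8339/ 60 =-138.98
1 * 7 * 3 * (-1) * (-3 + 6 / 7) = 45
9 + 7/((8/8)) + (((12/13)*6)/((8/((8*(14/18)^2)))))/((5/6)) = 3904/195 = 20.02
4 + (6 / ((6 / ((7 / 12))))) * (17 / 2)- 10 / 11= 2125 / 264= 8.05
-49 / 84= -7 / 12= -0.58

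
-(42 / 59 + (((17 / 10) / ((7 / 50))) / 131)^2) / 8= -35743613 / 396899608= -0.09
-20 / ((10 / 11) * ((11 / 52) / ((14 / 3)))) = -1456 / 3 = -485.33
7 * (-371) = -2597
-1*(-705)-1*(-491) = 1196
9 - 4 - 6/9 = 13/3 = 4.33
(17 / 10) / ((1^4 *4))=17 / 40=0.42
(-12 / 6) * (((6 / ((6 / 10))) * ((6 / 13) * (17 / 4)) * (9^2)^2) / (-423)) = 371790 / 611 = 608.49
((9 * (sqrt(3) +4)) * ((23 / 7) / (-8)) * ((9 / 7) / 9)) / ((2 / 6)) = -621 / 98 - 621 * sqrt(3) / 392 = -9.08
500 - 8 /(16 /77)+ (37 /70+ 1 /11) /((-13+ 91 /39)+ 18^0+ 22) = 461.55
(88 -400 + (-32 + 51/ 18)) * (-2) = 2047/ 3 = 682.33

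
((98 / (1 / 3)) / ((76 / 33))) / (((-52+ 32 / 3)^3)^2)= 0.00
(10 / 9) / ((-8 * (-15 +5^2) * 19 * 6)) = -1 / 8208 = -0.00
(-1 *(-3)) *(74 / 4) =111 / 2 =55.50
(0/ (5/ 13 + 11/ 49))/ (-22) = 0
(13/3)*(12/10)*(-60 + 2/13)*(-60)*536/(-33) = -3336064/11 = -303278.55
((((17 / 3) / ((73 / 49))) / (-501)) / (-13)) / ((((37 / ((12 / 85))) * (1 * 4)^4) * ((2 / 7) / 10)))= 0.00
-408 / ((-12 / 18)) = 612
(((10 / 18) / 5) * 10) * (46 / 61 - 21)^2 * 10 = 152522500 / 33489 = 4554.41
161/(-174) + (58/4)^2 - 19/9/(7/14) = 214127/1044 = 205.10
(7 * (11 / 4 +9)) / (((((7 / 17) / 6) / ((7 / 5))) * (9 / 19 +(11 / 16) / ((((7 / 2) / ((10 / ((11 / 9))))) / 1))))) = 1487738 / 1845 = 806.36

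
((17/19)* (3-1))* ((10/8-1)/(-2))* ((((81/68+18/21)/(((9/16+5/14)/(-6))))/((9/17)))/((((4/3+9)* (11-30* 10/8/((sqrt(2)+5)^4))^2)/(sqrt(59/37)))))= -65376174076200000* sqrt(4366)/39338561725012904602519+4913193778543385400* sqrt(2183)/39338561725012904602519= 0.01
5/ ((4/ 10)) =25/ 2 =12.50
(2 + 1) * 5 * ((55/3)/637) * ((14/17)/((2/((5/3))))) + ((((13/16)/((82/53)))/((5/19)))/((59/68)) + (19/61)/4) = 2.67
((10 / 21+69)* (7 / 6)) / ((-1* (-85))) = 1459 / 1530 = 0.95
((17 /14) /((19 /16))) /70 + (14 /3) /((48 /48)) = 4.68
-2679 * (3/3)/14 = -2679/14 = -191.36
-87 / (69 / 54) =-1566 / 23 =-68.09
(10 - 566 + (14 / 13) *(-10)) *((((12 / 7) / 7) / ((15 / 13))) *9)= -1082.64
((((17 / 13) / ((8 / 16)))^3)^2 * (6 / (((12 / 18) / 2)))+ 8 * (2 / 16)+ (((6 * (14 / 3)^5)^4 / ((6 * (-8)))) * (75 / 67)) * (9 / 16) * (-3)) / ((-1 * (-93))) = 631016700473382524591577644977 / 47950614423667917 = 13159720851500.07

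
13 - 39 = -26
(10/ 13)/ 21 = 0.04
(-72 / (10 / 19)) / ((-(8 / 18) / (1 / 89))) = 3.46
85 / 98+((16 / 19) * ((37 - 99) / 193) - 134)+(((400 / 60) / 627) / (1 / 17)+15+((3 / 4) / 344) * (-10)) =-1447140002015 / 12238568496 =-118.24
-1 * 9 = -9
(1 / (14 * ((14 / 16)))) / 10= 2 / 245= 0.01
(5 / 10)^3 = 1 / 8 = 0.12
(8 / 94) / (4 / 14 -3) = -28 / 893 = -0.03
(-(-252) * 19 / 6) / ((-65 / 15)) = -2394 / 13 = -184.15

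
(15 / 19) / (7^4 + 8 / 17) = 51 / 155135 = 0.00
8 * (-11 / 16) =-11 / 2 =-5.50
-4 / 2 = -2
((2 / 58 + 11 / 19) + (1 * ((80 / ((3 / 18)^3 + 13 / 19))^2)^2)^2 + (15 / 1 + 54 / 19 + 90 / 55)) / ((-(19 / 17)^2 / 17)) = -365491327012112840588390005297255349256129436502371 / 811456547171184953043189892351391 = -450413923316350732.80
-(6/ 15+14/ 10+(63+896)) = -4804/ 5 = -960.80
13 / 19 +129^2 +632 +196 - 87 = 17382.68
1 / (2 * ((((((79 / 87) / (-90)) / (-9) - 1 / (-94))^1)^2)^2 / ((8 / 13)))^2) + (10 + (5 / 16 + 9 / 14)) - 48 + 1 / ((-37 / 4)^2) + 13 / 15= 2323281172616286525589525040321427374431472374719698353 / 4486449199019135054969442245691817267440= 517844083272852.31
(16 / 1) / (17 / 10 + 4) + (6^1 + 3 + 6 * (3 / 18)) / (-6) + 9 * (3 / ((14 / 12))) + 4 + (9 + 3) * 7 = 44801 / 399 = 112.28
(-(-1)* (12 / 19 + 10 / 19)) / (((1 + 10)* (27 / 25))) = 50 / 513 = 0.10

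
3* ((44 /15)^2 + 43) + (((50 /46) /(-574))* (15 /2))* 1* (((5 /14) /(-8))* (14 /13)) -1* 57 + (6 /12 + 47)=29927596001 /205951200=145.31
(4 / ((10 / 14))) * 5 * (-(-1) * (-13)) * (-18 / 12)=546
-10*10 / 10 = -10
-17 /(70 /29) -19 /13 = -8.50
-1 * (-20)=20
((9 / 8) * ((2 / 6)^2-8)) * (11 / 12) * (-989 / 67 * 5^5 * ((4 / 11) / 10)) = 43886875 / 3216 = 13646.42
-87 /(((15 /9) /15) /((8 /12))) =-522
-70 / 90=-7 / 9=-0.78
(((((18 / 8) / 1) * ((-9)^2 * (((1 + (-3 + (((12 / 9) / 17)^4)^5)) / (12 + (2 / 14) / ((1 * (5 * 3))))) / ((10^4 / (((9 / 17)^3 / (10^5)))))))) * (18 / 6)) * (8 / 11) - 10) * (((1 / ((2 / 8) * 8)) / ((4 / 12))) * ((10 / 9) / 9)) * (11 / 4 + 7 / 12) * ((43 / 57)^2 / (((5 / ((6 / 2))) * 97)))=-186666939765418023553007407316087379467757978559 / 8590445874917987831395843589083199522972385000000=-0.02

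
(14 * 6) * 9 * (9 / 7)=972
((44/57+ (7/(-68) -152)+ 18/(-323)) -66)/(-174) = 1.25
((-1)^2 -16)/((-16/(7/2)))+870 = 27945/32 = 873.28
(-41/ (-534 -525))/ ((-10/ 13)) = -533/ 10590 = -0.05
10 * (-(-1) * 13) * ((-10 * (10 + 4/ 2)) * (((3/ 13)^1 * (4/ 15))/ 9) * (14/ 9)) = -4480/ 27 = -165.93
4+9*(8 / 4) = 22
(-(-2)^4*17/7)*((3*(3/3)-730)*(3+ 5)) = 1581952/7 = 225993.14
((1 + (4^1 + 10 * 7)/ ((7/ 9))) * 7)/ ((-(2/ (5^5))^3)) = -20538330078125/ 8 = -2567291259765.62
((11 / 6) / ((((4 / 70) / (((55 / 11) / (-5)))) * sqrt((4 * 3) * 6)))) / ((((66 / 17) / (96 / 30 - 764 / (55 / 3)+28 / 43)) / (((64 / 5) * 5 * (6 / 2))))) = 7096208 * sqrt(2) / 1419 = 7072.27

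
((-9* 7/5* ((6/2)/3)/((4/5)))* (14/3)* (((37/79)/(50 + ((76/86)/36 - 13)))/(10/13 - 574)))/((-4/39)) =-13175071/833116304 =-0.02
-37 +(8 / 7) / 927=-240085 / 6489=-37.00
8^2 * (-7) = -448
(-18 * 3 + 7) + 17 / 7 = -312 / 7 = -44.57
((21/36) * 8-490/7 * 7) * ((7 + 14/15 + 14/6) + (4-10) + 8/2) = -180544/45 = -4012.09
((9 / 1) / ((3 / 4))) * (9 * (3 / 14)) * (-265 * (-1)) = 42930 / 7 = 6132.86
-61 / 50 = -1.22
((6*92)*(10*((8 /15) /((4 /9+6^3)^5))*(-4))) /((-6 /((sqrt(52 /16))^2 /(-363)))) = -1961739 /53033484036416752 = -0.00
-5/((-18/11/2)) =55/9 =6.11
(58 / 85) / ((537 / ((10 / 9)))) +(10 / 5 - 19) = -1396621 / 82161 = -17.00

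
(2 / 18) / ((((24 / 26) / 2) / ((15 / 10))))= 13 / 36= 0.36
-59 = -59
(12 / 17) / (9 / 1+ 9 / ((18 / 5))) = 0.06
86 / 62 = 43 / 31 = 1.39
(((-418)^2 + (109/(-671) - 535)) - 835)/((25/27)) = 125626059/671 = 187222.14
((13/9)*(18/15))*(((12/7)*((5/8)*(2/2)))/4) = 13/28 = 0.46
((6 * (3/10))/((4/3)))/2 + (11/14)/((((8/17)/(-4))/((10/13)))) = -16243/3640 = -4.46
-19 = -19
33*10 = 330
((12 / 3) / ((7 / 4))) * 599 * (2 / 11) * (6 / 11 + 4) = 958400 / 847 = 1131.52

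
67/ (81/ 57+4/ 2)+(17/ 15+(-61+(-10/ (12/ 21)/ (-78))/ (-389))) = -814837/ 20228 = -40.28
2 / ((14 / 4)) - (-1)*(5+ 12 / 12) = 46 / 7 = 6.57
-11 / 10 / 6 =-11 / 60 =-0.18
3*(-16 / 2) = -24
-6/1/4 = -1.50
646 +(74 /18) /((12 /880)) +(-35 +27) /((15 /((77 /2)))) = 125138 /135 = 926.95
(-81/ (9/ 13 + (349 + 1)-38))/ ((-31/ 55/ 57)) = 220077/ 8401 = 26.20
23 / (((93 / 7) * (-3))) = -161 / 279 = -0.58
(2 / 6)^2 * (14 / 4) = 7 / 18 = 0.39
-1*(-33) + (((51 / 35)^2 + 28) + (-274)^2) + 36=92089526 / 1225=75175.12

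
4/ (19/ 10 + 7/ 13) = 520/ 317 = 1.64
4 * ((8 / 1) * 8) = 256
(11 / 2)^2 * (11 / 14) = 1331 / 56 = 23.77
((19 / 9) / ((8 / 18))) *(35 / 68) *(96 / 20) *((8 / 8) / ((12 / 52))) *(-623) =-1077167 / 34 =-31681.38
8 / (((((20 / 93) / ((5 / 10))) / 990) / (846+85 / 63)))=15603088.29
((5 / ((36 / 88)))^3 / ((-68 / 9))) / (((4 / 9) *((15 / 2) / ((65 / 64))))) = -2162875 / 29376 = -73.63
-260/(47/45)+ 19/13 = -151207/611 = -247.47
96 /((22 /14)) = 672 /11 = 61.09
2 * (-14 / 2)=-14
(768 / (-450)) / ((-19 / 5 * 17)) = 128 / 4845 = 0.03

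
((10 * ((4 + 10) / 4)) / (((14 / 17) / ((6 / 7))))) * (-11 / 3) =-935 / 7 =-133.57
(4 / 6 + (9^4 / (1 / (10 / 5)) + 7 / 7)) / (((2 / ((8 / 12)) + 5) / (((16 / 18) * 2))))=2916.37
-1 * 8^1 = -8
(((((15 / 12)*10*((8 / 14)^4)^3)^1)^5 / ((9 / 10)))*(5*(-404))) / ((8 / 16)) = -16388186959750549702549379039100928000000000000 / 4572196746656610287899693778869948515951910723524009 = -0.00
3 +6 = 9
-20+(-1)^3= -21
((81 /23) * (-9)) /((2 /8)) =-2916 /23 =-126.78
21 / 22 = 0.95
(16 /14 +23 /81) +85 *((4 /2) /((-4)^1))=-46577 /1134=-41.07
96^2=9216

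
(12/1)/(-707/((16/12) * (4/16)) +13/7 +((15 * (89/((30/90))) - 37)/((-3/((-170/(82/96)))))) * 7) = 574/88041141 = 0.00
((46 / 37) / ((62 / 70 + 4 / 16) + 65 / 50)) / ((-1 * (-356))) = 1610 / 1122913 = 0.00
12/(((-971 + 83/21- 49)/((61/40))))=-3843/213370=-0.02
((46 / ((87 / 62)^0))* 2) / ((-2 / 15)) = -690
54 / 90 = 3 / 5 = 0.60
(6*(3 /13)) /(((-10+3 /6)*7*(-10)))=18 /8645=0.00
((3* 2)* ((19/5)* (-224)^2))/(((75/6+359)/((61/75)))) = 2504.61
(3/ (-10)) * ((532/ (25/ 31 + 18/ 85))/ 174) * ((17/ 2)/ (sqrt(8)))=-2.71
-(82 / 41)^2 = -4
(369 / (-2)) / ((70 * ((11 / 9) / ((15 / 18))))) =-1107 / 616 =-1.80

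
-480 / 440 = -12 / 11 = -1.09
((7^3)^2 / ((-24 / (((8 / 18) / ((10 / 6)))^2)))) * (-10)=470596 / 135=3485.90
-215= -215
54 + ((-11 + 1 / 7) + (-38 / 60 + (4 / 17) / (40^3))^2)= 202958065974463 / 4660992000000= 43.54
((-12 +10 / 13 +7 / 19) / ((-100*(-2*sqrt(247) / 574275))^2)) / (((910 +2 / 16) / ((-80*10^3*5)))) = 159354944.38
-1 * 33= -33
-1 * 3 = -3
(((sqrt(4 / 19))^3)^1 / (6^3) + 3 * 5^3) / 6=sqrt(19) / 58482 + 125 / 2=62.50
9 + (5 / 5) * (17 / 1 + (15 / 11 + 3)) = 334 / 11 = 30.36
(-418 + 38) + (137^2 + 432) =18821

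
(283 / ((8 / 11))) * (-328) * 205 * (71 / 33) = -168881665 / 3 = -56293888.33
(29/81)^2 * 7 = 5887/6561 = 0.90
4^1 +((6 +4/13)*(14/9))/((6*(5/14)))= 15056/1755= 8.58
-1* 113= -113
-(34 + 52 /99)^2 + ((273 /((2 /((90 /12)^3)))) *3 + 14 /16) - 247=26865669203 /156816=171319.69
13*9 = 117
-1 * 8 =-8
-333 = -333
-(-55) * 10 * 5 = 2750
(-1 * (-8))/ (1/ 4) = 32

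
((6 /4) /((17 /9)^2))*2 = 243 /289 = 0.84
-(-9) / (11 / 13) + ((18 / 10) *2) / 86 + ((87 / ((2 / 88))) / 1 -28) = 9012254 / 2365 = 3810.68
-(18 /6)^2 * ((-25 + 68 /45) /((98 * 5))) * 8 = 604 /175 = 3.45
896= 896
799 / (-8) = -799 / 8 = -99.88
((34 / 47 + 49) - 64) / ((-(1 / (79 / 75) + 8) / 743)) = 39385687 / 33229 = 1185.28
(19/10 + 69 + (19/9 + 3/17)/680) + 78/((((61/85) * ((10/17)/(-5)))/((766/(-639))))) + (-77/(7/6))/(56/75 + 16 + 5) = 431890913633773/367462049220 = 1175.33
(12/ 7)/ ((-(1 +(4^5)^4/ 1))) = -12/ 7696581394439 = -0.00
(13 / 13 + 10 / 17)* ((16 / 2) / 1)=216 / 17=12.71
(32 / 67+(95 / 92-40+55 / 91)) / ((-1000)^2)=-21250821 / 560924000000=-0.00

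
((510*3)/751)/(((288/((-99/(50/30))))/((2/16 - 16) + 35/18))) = 562683/96128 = 5.85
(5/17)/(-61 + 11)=-1/170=-0.01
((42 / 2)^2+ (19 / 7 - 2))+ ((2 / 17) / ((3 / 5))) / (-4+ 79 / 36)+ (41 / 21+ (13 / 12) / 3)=3531821 / 7956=443.92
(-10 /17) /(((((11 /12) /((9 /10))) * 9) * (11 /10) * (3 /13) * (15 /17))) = -0.29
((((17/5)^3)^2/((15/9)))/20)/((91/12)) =217238121/35546875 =6.11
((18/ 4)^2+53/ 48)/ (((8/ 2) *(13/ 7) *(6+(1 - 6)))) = 7175/ 2496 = 2.87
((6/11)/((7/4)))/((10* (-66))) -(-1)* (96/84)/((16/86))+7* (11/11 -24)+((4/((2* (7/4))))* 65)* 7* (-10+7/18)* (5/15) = -208197494/114345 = -1820.78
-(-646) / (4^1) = 161.50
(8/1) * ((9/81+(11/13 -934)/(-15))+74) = 637984/585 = 1090.57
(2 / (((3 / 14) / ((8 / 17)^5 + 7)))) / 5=279209476 / 21297855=13.11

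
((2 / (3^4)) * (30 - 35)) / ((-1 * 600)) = 1 / 4860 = 0.00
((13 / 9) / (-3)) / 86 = -0.01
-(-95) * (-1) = -95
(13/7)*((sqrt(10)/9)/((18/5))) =0.18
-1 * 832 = -832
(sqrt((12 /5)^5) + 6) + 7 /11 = 73 /11 + 288* sqrt(15) /125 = 15.56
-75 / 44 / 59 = -75 / 2596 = -0.03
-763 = -763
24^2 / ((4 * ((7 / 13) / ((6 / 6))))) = 1872 / 7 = 267.43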